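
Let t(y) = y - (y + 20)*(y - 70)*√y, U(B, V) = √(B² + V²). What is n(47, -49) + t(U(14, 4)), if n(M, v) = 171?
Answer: 171 + 2*√53 + 100*√2*53^(¾) + 1188*√2*53^(¼) ≈ 7496.6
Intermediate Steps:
t(y) = y - √y*(-70 + y)*(20 + y) (t(y) = y - (20 + y)*(-70 + y)*√y = y - (-70 + y)*(20 + y)*√y = y - √y*(-70 + y)*(20 + y))
n(47, -49) + t(U(14, 4)) = 171 + (√(14² + 4²) - (√(14² + 4²))^(5/2) + 50*(√(14² + 4²))^(3/2) + 1400*√(√(14² + 4²))) = 171 + (√(196 + 16) - (√(196 + 16))^(5/2) + 50*(√(196 + 16))^(3/2) + 1400*√(√(196 + 16))) = 171 + (√212 - (√212)^(5/2) + 50*(√212)^(3/2) + 1400*√(√212)) = 171 + (2*√53 - (2*√53)^(5/2) + 50*(2*√53)^(3/2) + 1400*√(2*√53)) = 171 + (2*√53 - 212*√2*53^(¼) + 50*(2*√2*53^(¾)) + 1400*(√2*53^(¼))) = 171 + (2*√53 - 212*√2*53^(¼) + 100*√2*53^(¾) + 1400*√2*53^(¼)) = 171 + (2*√53 + 100*√2*53^(¾) + 1188*√2*53^(¼)) = 171 + 2*√53 + 100*√2*53^(¾) + 1188*√2*53^(¼)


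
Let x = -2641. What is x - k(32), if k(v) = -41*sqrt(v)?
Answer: -2641 + 164*sqrt(2) ≈ -2409.1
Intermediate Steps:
x - k(32) = -2641 - (-41)*sqrt(32) = -2641 - (-41)*4*sqrt(2) = -2641 - (-164)*sqrt(2) = -2641 + 164*sqrt(2)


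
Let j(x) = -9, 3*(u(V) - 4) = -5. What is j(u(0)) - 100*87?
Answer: -8709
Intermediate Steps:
u(V) = 7/3 (u(V) = 4 + (⅓)*(-5) = 4 - 5/3 = 7/3)
j(u(0)) - 100*87 = -9 - 100*87 = -9 - 8700 = -8709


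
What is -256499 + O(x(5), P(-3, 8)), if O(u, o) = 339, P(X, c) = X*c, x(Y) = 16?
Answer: -256160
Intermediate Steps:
-256499 + O(x(5), P(-3, 8)) = -256499 + 339 = -256160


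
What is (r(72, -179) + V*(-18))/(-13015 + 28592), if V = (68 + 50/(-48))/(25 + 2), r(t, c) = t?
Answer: 985/560772 ≈ 0.0017565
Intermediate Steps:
V = 1607/648 (V = (68 + 50*(-1/48))/27 = (68 - 25/24)*(1/27) = (1607/24)*(1/27) = 1607/648 ≈ 2.4799)
(r(72, -179) + V*(-18))/(-13015 + 28592) = (72 + (1607/648)*(-18))/(-13015 + 28592) = (72 - 1607/36)/15577 = (985/36)*(1/15577) = 985/560772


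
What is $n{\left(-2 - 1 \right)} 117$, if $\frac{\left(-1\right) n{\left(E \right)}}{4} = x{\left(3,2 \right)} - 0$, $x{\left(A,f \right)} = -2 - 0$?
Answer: $936$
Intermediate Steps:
$x{\left(A,f \right)} = -2$ ($x{\left(A,f \right)} = -2 + 0 = -2$)
$n{\left(E \right)} = 8$ ($n{\left(E \right)} = - 4 \left(-2 - 0\right) = - 4 \left(-2 + 0\right) = \left(-4\right) \left(-2\right) = 8$)
$n{\left(-2 - 1 \right)} 117 = 8 \cdot 117 = 936$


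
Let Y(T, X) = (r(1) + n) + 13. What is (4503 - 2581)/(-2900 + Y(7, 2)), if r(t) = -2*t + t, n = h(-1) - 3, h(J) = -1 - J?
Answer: -1922/2891 ≈ -0.66482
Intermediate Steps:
n = -3 (n = (-1 - 1*(-1)) - 3 = (-1 + 1) - 3 = 0 - 3 = -3)
r(t) = -t
Y(T, X) = 9 (Y(T, X) = (-1*1 - 3) + 13 = (-1 - 3) + 13 = -4 + 13 = 9)
(4503 - 2581)/(-2900 + Y(7, 2)) = (4503 - 2581)/(-2900 + 9) = 1922/(-2891) = 1922*(-1/2891) = -1922/2891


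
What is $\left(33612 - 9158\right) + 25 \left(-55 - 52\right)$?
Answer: $21779$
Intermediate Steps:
$\left(33612 - 9158\right) + 25 \left(-55 - 52\right) = \left(33612 - 9158\right) + 25 \left(-107\right) = 24454 - 2675 = 21779$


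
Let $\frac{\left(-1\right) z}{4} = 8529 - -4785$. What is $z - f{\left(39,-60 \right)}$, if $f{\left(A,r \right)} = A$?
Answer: $-53295$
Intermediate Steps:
$z = -53256$ ($z = - 4 \left(8529 - -4785\right) = - 4 \left(8529 + 4785\right) = \left(-4\right) 13314 = -53256$)
$z - f{\left(39,-60 \right)} = -53256 - 39 = -53295$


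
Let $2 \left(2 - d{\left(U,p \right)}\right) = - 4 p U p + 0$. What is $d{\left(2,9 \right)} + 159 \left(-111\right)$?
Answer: $-17323$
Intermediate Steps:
$d{\left(U,p \right)} = 2 + 2 U p^{2}$ ($d{\left(U,p \right)} = 2 - \frac{- 4 p U p + 0}{2} = 2 - \frac{- 4 U p p + 0}{2} = 2 - \frac{- 4 U p^{2} + 0}{2} = 2 - \frac{\left(-4\right) U p^{2}}{2} = 2 + 2 U p^{2}$)
$d{\left(2,9 \right)} + 159 \left(-111\right) = \left(2 + 2 \cdot 2 \cdot 9^{2}\right) + 159 \left(-111\right) = \left(2 + 2 \cdot 2 \cdot 81\right) - 17649 = \left(2 + 324\right) - 17649 = 326 - 17649 = -17323$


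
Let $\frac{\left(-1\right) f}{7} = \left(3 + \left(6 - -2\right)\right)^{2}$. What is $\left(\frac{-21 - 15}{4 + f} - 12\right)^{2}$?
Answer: $\frac{11289600}{78961} \approx 142.98$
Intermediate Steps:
$f = -847$ ($f = - 7 \left(3 + \left(6 - -2\right)\right)^{2} = - 7 \left(3 + \left(6 + 2\right)\right)^{2} = - 7 \left(3 + 8\right)^{2} = - 7 \cdot 11^{2} = \left(-7\right) 121 = -847$)
$\left(\frac{-21 - 15}{4 + f} - 12\right)^{2} = \left(\frac{-21 - 15}{4 - 847} - 12\right)^{2} = \left(- \frac{36}{-843} - 12\right)^{2} = \left(\left(-36\right) \left(- \frac{1}{843}\right) - 12\right)^{2} = \left(\frac{12}{281} - 12\right)^{2} = \left(- \frac{3360}{281}\right)^{2} = \frac{11289600}{78961}$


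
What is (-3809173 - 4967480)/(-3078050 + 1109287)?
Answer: 8776653/1968763 ≈ 4.4580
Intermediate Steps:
(-3809173 - 4967480)/(-3078050 + 1109287) = -8776653/(-1968763) = -8776653*(-1/1968763) = 8776653/1968763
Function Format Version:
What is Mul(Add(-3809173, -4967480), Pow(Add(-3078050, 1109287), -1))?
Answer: Rational(8776653, 1968763) ≈ 4.4580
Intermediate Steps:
Mul(Add(-3809173, -4967480), Pow(Add(-3078050, 1109287), -1)) = Mul(-8776653, Pow(-1968763, -1)) = Mul(-8776653, Rational(-1, 1968763)) = Rational(8776653, 1968763)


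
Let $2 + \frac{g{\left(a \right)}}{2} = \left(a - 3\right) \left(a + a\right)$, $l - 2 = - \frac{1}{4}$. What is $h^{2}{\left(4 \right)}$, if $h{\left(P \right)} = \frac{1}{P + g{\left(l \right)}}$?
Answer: $\frac{16}{1225} \approx 0.013061$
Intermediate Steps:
$l = \frac{7}{4}$ ($l = 2 - \frac{1}{4} = \frac{7}{4} \approx 1.75$)
$g{\left(a \right)} = -4 + 4 a \left(-3 + a\right)$ ($g{\left(a \right)} = -4 + 2 \left(a - 3\right) \left(a + a\right) = -4 + 2 \left(-3 + a\right) 2 a = -4 + 2 \cdot 2 a \left(-3 + a\right) = -4 + 4 a \left(-3 + a\right)$)
$h{\left(P \right)} = \frac{1}{- \frac{51}{4} + P}$ ($h{\left(P \right)} = \frac{1}{P - \left(25 - \frac{49}{4}\right)} = \frac{1}{P - \frac{51}{4}} = \frac{1}{- \frac{51}{4} + P}$)
$h^{2}{\left(4 \right)} = \left(\frac{4}{-51 + 4 \cdot 4}\right)^{2} = \left(\frac{4}{-51 + 16}\right)^{2} = \left(\frac{4}{-35}\right)^{2} = \left(4 \left(- \frac{1}{35}\right)\right)^{2} = \left(- \frac{4}{35}\right)^{2} = \frac{16}{1225}$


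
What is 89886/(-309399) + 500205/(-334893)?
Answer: -20540568777/11512839923 ≈ -1.7841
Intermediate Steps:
89886/(-309399) + 500205/(-334893) = 89886*(-1/309399) + 500205*(-1/334893) = -29962/103133 - 166735/111631 = -20540568777/11512839923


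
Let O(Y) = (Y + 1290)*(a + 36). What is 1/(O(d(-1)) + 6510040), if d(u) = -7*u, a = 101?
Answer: 1/6687729 ≈ 1.4953e-7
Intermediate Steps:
O(Y) = 176730 + 137*Y (O(Y) = (Y + 1290)*(101 + 36) = (1290 + Y)*137 = 176730 + 137*Y)
1/(O(d(-1)) + 6510040) = 1/((176730 + 137*(-7*(-1))) + 6510040) = 1/((176730 + 137*7) + 6510040) = 1/((176730 + 959) + 6510040) = 1/(177689 + 6510040) = 1/6687729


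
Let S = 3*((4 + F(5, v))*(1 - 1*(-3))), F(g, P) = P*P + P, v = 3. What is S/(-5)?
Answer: -192/5 ≈ -38.400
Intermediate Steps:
F(g, P) = P + P² (F(g, P) = P² + P = P + P²)
S = 192 (S = 3*((4 + 3*(1 + 3))*(1 - 1*(-3))) = 3*((4 + 3*4)*(1 + 3)) = 3*((4 + 12)*4) = 3*(16*4) = 3*64 = 192)
S/(-5) = 192/(-5) = 192*(-⅕) = -192/5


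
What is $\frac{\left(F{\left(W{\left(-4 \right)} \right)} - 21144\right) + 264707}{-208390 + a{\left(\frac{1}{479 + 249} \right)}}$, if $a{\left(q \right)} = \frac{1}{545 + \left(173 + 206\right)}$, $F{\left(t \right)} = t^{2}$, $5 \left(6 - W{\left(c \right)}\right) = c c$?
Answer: $- \frac{5626486404}{4813808975} \approx -1.1688$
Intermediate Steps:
$W{\left(c \right)} = 6 - \frac{c^{2}}{5}$ ($W{\left(c \right)} = 6 - \frac{c c}{5} = 6 - \frac{c^{2}}{5}$)
$a{\left(q \right)} = \frac{1}{924}$ ($a{\left(q \right)} = \frac{1}{545 + 379} = \frac{1}{924}$)
$\frac{\left(F{\left(W{\left(-4 \right)} \right)} - 21144\right) + 264707}{-208390 + a{\left(\frac{1}{479 + 249} \right)}} = \frac{\left(\left(6 - \frac{\left(-4\right)^{2}}{5}\right)^{2} - 21144\right) + 264707}{-208390 + \frac{1}{924}} = \frac{\left(\left(6 - \frac{16}{5}\right)^{2} - 21144\right) + 264707}{- \frac{192552359}{924}} = \left(\left(\left(6 - \frac{16}{5}\right)^{2} - 21144\right) + 264707\right) \left(- \frac{924}{192552359}\right) = \left(\left(\left(\frac{14}{5}\right)^{2} - 21144\right) + 264707\right) \left(- \frac{924}{192552359}\right) = \left(\left(\frac{196}{25} - 21144\right) + 264707\right) \left(- \frac{924}{192552359}\right) = \left(- \frac{528404}{25} + 264707\right) \left(- \frac{924}{192552359}\right) = \frac{6089271}{25} \left(- \frac{924}{192552359}\right) = - \frac{5626486404}{4813808975}$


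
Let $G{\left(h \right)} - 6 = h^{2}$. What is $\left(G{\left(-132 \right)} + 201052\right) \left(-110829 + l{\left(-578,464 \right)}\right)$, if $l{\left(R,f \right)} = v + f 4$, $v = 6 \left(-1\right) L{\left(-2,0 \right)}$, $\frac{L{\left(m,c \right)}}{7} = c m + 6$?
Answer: $-23863696450$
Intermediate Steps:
$L{\left(m,c \right)} = 42 + 7 c m$ ($L{\left(m,c \right)} = 7 \left(c m + 6\right) = 7 \left(6 + c m\right) = 42 + 7 c m$)
$G{\left(h \right)} = 6 + h^{2}$
$v = -252$ ($v = 6 \left(-1\right) \left(42 + 7 \cdot 0 \left(-2\right)\right) = - 6 \left(42 + 0\right) = \left(-6\right) 42 = -252$)
$l{\left(R,f \right)} = -252 + 4 f$ ($l{\left(R,f \right)} = -252 + f 4 = -252 + 4 f$)
$\left(G{\left(-132 \right)} + 201052\right) \left(-110829 + l{\left(-578,464 \right)}\right) = \left(\left(6 + \left(-132\right)^{2}\right) + 201052\right) \left(-110829 + \left(-252 + 4 \cdot 464\right)\right) = \left(\left(6 + 17424\right) + 201052\right) \left(-110829 + \left(-252 + 1856\right)\right) = \left(17430 + 201052\right) \left(-110829 + 1604\right) = 218482 \left(-109225\right) = -23863696450$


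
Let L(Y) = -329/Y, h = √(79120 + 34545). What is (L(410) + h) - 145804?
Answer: -59779969/410 + √113665 ≈ -1.4547e+5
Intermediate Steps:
h = √113665 ≈ 337.14
(L(410) + h) - 145804 = (-329/410 + √113665) - 145804 = -59779969/410 + √113665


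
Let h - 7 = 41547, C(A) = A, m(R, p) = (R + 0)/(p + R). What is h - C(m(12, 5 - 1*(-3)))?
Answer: 207767/5 ≈ 41553.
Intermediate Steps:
m(R, p) = R/(R + p)
h = 41554 (h = 7 + 41547 = 41554)
h - C(m(12, 5 - 1*(-3))) = 41554 - 12/(12 + (5 - 1*(-3))) = 41554 - 12/(12 + (5 + 3)) = 41554 - 12/(12 + 8) = 41554 - 12/20 = 41554 - 1*⅗ = 41554 - ⅗ = 207767/5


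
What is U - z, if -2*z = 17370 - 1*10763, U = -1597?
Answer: 3413/2 ≈ 1706.5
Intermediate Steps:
z = -6607/2 (z = -(17370 - 1*10763)/2 = -(17370 - 10763)/2 = -1/2*6607 = -6607/2 ≈ -3303.5)
U - z = -1597 - 1*(-6607/2) = -1597 + 6607/2 = 3413/2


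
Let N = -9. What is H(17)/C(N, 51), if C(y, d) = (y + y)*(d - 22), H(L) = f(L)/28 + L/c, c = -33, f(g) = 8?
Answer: 53/120582 ≈ 0.00043953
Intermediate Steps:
H(L) = 2/7 - L/33 (H(L) = 8/28 + L/(-33) = 8*(1/28) + L*(-1/33) = 2/7 - L/33)
C(y, d) = 2*y*(-22 + d) (C(y, d) = (2*y)*(-22 + d) = 2*y*(-22 + d))
H(17)/C(N, 51) = (2/7 - 1/33*17)/((2*(-9)*(-22 + 51))) = (2/7 - 17/33)/((2*(-9)*29)) = -53/231/(-522) = -53/231*(-1/522) = 53/120582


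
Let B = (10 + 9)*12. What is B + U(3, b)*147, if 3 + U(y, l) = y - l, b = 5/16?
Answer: 2913/16 ≈ 182.06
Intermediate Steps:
b = 5/16 (b = 5*(1/16) = 5/16 ≈ 0.31250)
U(y, l) = -3 + y - l (U(y, l) = -3 + (y - l) = -3 + y - l)
B = 228 (B = 19*12 = 228)
B + U(3, b)*147 = 228 + (-3 + 3 - 1*5/16)*147 = 228 + (-3 + 3 - 5/16)*147 = 228 - 5/16*147 = 228 - 735/16 = 2913/16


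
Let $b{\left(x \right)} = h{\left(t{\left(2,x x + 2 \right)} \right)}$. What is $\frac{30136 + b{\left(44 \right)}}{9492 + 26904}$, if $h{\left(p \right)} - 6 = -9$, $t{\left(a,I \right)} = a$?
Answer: $\frac{30133}{36396} \approx 0.82792$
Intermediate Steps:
$h{\left(p \right)} = -3$ ($h{\left(p \right)} = 6 - 9 = -3$)
$b{\left(x \right)} = -3$
$\frac{30136 + b{\left(44 \right)}}{9492 + 26904} = \frac{30136 - 3}{9492 + 26904} = \frac{30133}{36396}$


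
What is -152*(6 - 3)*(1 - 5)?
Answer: 1824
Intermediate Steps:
-152*(6 - 3)*(1 - 5) = -456*(-4) = -152*(-12) = 1824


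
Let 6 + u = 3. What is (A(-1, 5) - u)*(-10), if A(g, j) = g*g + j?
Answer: -90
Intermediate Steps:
A(g, j) = j + g² (A(g, j) = g² + j = j + g²)
u = -3 (u = -6 + 3 = -3)
(A(-1, 5) - u)*(-10) = ((5 + (-1)²) - 1*(-3))*(-10) = ((5 + 1) + 3)*(-10) = (6 + 3)*(-10) = 9*(-10) = -90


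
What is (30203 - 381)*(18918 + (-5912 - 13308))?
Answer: -9006244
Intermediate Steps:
(30203 - 381)*(18918 + (-5912 - 13308)) = 29822*(18918 - 19220) = 29822*(-302) = -9006244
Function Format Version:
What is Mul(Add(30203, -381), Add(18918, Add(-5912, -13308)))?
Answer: -9006244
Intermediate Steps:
Mul(Add(30203, -381), Add(18918, Add(-5912, -13308))) = Mul(29822, Add(18918, -19220)) = Mul(29822, -302) = -9006244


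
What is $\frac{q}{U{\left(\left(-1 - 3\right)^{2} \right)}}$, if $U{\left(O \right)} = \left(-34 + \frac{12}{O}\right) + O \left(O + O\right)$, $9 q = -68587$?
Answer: $- \frac{274348}{17235} \approx -15.918$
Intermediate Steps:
$q = - \frac{68587}{9}$ ($q = \frac{1}{9} \left(-68587\right) = - \frac{68587}{9} \approx -7620.8$)
$U{\left(O \right)} = -34 + 2 O^{2} + \frac{12}{O}$ ($U{\left(O \right)} = \left(-34 + \frac{12}{O}\right) + O 2 O = \left(-34 + \frac{12}{O}\right) + 2 O^{2} = -34 + 2 O^{2} + \frac{12}{O}$)
$\frac{q}{U{\left(\left(-1 - 3\right)^{2} \right)}} = - \frac{68587}{9 \left(-34 + 2 \left(\left(-1 - 3\right)^{2}\right)^{2} + \frac{12}{\left(-1 - 3\right)^{2}}\right)} = - \frac{68587}{9 \left(-34 + 2 \left(\left(-4\right)^{2}\right)^{2} + \frac{12}{\left(-4\right)^{2}}\right)} = - \frac{68587}{9 \left(-34 + 2 \cdot 16^{2} + \frac{12}{16}\right)} = - \frac{68587}{9 \left(-34 + 2 \cdot 256 + 12 \cdot \frac{1}{16}\right)} = - \frac{68587}{9 \left(-34 + 512 + \frac{3}{4}\right)} = - \frac{68587}{9 \cdot \frac{1915}{4}} = \left(- \frac{68587}{9}\right) \frac{4}{1915} = - \frac{274348}{17235}$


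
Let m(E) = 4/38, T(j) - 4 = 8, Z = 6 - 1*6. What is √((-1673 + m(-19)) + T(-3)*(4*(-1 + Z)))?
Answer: 3*I*√69027/19 ≈ 41.484*I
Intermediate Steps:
Z = 0 (Z = 6 - 6 = 0)
T(j) = 12 (T(j) = 4 + 8 = 12)
m(E) = 2/19 (m(E) = 4*(1/38) = 2/19)
√((-1673 + m(-19)) + T(-3)*(4*(-1 + Z))) = √((-1673 + 2/19) + 12*(4*(-1 + 0))) = √(-31785/19 + 12*(4*(-1))) = √(-31785/19 + 12*(-4)) = √(-31785/19 - 48) = √(-32697/19) = 3*I*√69027/19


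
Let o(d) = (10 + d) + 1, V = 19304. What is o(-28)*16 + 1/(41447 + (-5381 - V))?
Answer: -4559263/16762 ≈ -272.00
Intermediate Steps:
o(d) = 11 + d
o(-28)*16 + 1/(41447 + (-5381 - V)) = (11 - 28)*16 + 1/(41447 + (-5381 - 1*19304)) = -17*16 + 1/(41447 + (-5381 - 19304)) = -272 + 1/(41447 - 24685) = -272 + 1/16762 = -4559263/16762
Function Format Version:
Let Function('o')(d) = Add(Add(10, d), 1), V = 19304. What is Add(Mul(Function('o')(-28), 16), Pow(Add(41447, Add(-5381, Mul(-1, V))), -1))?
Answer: Rational(-4559263, 16762) ≈ -272.00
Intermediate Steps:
Function('o')(d) = Add(11, d)
Add(Mul(Function('o')(-28), 16), Pow(Add(41447, Add(-5381, Mul(-1, V))), -1)) = Add(Mul(Add(11, -28), 16), Pow(Add(41447, Add(-5381, Mul(-1, 19304))), -1)) = Add(Mul(-17, 16), Pow(Add(41447, Add(-5381, -19304)), -1)) = Add(-272, Pow(Add(41447, -24685), -1)) = Add(-272, Pow(16762, -1)) = Add(-272, Rational(1, 16762)) = Rational(-4559263, 16762)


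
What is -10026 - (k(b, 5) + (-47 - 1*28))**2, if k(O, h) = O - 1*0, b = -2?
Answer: -15955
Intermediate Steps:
k(O, h) = O (k(O, h) = O + 0 = O)
-10026 - (k(b, 5) + (-47 - 1*28))**2 = -10026 - (-2 + (-47 - 1*28))**2 = -10026 - (-2 + (-47 - 28))**2 = -10026 - (-2 - 75)**2 = -10026 - 1*(-77)**2 = -10026 - 1*5929 = -10026 - 5929 = -15955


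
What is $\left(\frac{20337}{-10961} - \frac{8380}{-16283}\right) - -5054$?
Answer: $\frac{901788330811}{178477963} \approx 5052.7$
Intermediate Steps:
$\left(\frac{20337}{-10961} - \frac{8380}{-16283}\right) - -5054 = \left(20337 \left(- \frac{1}{10961}\right) - - \frac{8380}{16283}\right) + 5054 = \left(- \frac{20337}{10961} + \frac{8380}{16283}\right) + 5054 = - \frac{239294191}{178477963} + 5054 = \frac{901788330811}{178477963}$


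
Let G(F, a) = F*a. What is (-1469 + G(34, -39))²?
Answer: 7812025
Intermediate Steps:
(-1469 + G(34, -39))² = (-1469 + 34*(-39))² = (-1469 - 1326)² = (-2795)² = 7812025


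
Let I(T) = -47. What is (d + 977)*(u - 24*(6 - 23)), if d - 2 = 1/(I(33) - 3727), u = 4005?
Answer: 5434969895/1258 ≈ 4.3203e+6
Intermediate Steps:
d = 7547/3774 (d = 2 + 1/(-47 - 3727) = 2 + 1/(-3774) = 2 - 1/3774 = 7547/3774 ≈ 1.9997)
(d + 977)*(u - 24*(6 - 23)) = (7547/3774 + 977)*(4005 - 24*(6 - 23)) = 3694745*(4005 - 24*(-17))/3774 = 3694745*(4005 + 408)/3774 = (3694745/3774)*4413 = 5434969895/1258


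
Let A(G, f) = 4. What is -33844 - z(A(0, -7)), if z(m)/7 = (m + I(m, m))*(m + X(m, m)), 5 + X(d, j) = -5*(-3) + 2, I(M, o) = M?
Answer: -34740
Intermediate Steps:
X(d, j) = 12 (X(d, j) = -5 + (-5*(-3) + 2) = -5 + (15 + 2) = -5 + 17 = 12)
z(m) = 14*m*(12 + m) (z(m) = 7*((m + m)*(m + 12)) = 7*((2*m)*(12 + m)) = 7*(2*m*(12 + m)) = 14*m*(12 + m))
-33844 - z(A(0, -7)) = -33844 - 14*4*(12 + 4) = -33844 - 14*4*16 = -33844 - 1*896 = -33844 - 896 = -34740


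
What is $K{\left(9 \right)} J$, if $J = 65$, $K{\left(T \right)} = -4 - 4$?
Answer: $-520$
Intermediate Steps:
$K{\left(T \right)} = -8$ ($K{\left(T \right)} = -4 - 4 = -8$)
$K{\left(9 \right)} J = \left(-8\right) 65 = -520$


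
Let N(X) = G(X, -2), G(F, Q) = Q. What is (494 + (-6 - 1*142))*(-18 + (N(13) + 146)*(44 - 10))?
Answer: 1687788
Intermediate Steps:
N(X) = -2
(494 + (-6 - 1*142))*(-18 + (N(13) + 146)*(44 - 10)) = (494 + (-6 - 1*142))*(-18 + (-2 + 146)*(44 - 10)) = (494 + (-6 - 142))*(-18 + 144*34) = (494 - 148)*(-18 + 4896) = 346*4878 = 1687788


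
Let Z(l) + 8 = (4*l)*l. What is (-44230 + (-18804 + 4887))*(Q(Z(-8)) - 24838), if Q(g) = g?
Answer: 1429834730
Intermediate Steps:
Z(l) = -8 + 4*l**2 (Z(l) = -8 + (4*l)*l = -8 + 4*l**2)
(-44230 + (-18804 + 4887))*(Q(Z(-8)) - 24838) = (-44230 + (-18804 + 4887))*((-8 + 4*(-8)**2) - 24838) = (-44230 - 13917)*((-8 + 4*64) - 24838) = -58147*((-8 + 256) - 24838) = -58147*(248 - 24838) = -58147*(-24590) = 1429834730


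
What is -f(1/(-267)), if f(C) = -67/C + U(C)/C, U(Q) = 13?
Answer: -14418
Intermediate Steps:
f(C) = -54/C (f(C) = -67/C + 13/C = -54/C)
-f(1/(-267)) = -(-54)/(1/(-267)) = -(-54)/(-1/267) = -(-54)*(-267) = -1*14418 = -14418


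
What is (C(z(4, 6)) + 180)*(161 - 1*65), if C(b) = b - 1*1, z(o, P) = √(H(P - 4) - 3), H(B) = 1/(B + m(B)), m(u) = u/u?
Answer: 17184 + 64*I*√6 ≈ 17184.0 + 156.77*I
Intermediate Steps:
m(u) = 1
H(B) = 1/(1 + B) (H(B) = 1/(B + 1) = 1/(1 + B))
z(o, P) = √(-3 + 1/(-3 + P)) (z(o, P) = √(1/(1 + (P - 4)) - 3) = √(1/(1 + (-4 + P)) - 3) = √(1/(-3 + P) - 3) = √(-3 + 1/(-3 + P)))
C(b) = -1 + b (C(b) = b - 1 = -1 + b)
(C(z(4, 6)) + 180)*(161 - 1*65) = ((-1 + √((10 - 3*6)/(-3 + 6))) + 180)*(161 - 1*65) = ((-1 + √((10 - 18)/3)) + 180)*(161 - 65) = ((-1 + √((⅓)*(-8))) + 180)*96 = ((-1 + √(-8/3)) + 180)*96 = ((-1 + 2*I*√6/3) + 180)*96 = (179 + 2*I*√6/3)*96 = 17184 + 64*I*√6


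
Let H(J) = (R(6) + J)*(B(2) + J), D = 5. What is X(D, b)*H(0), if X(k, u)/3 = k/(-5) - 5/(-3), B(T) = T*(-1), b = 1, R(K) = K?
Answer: -24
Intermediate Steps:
B(T) = -T
X(k, u) = 5 - 3*k/5 (X(k, u) = 3*(k/(-5) - 5/(-3)) = 3*(k*(-1/5) - 5*(-1/3)) = 3*(-k/5 + 5/3) = 3*(5/3 - k/5) = 5 - 3*k/5)
H(J) = (-2 + J)*(6 + J) (H(J) = (6 + J)*(-1*2 + J) = (6 + J)*(-2 + J) = (-2 + J)*(6 + J))
X(D, b)*H(0) = (5 - 3/5*5)*(-12 + 0**2 + 4*0) = (5 - 3)*(-12 + 0 + 0) = 2*(-12) = -24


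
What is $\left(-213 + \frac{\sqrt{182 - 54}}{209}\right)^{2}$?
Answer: $\frac{1981763417}{43681} - \frac{3408 \sqrt{2}}{209} \approx 45346.0$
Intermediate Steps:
$\left(-213 + \frac{\sqrt{182 - 54}}{209}\right)^{2} = \left(-213 + \sqrt{128} \cdot \frac{1}{209}\right)^{2} = \left(-213 + 8 \sqrt{2} \cdot \frac{1}{209}\right)^{2} = \left(-213 + \frac{8 \sqrt{2}}{209}\right)^{2}$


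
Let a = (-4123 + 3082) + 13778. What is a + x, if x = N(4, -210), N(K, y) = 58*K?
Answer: 12969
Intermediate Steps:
a = 12737 (a = -1041 + 13778 = 12737)
x = 232 (x = 58*4 = 232)
a + x = 12737 + 232 = 12969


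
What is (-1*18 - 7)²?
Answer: 625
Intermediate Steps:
(-1*18 - 7)² = (-18 - 7)² = (-25)² = 625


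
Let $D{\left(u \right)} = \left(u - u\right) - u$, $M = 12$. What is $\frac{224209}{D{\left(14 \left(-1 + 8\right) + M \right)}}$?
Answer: $- \frac{224209}{110} \approx -2038.3$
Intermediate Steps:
$D{\left(u \right)} = - u$ ($D{\left(u \right)} = 0 - u = - u$)
$\frac{224209}{D{\left(14 \left(-1 + 8\right) + M \right)}} = \frac{224209}{\left(-1\right) \left(14 \left(-1 + 8\right) + 12\right)} = \frac{224209}{\left(-1\right) \left(14 \cdot 7 + 12\right)} = \frac{224209}{\left(-1\right) \left(98 + 12\right)} = \frac{224209}{\left(-1\right) 110} = \frac{224209}{-110} = 224209 \left(- \frac{1}{110}\right) = - \frac{224209}{110}$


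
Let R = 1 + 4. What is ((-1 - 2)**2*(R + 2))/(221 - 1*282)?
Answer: -63/61 ≈ -1.0328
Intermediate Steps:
R = 5
((-1 - 2)**2*(R + 2))/(221 - 1*282) = ((-1 - 2)**2*(5 + 2))/(221 - 1*282) = ((-3)**2*7)/(221 - 282) = (9*7)/(-61) = 63*(-1/61) = -63/61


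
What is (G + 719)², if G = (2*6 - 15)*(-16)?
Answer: 588289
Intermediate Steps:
G = 48 (G = (12 - 15)*(-16) = -3*(-16) = 48)
(G + 719)² = (48 + 719)² = 767² = 588289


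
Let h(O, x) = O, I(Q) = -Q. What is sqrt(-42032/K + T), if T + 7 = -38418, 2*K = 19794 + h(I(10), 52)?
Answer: I*sqrt(235022873109)/2473 ≈ 196.03*I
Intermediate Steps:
K = 9892 (K = (19794 - 1*10)/2 = (19794 - 10)/2 = (1/2)*19784 = 9892)
T = -38425 (T = -7 - 38418 = -38425)
sqrt(-42032/K + T) = sqrt(-42032/9892 - 38425) = sqrt(-42032*1/9892 - 38425) = sqrt(-10508/2473 - 38425) = sqrt(-95035533/2473) = I*sqrt(235022873109)/2473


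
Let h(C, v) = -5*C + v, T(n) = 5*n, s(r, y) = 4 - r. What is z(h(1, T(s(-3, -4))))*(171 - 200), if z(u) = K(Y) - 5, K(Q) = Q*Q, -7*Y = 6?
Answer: 6061/49 ≈ 123.69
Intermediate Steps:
Y = -6/7 (Y = -1/7*6 = -6/7 ≈ -0.85714)
K(Q) = Q**2
h(C, v) = v - 5*C
z(u) = -209/49 (z(u) = (-6/7)**2 - 5 = 36/49 - 5 = -209/49)
z(h(1, T(s(-3, -4))))*(171 - 200) = -209*(171 - 200)/49 = -209/49*(-29) = 6061/49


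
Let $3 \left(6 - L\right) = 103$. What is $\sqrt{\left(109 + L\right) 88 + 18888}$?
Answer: $\frac{2 \sqrt{58470}}{3} \approx 161.2$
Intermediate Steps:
$L = - \frac{85}{3}$ ($L = 6 - \frac{103}{3} = - \frac{85}{3} \approx -28.333$)
$\sqrt{\left(109 + L\right) 88 + 18888} = \sqrt{\left(109 - \frac{85}{3}\right) 88 + 18888} = \sqrt{\frac{242}{3} \cdot 88 + 18888} = \sqrt{\frac{21296}{3} + 18888} = \sqrt{\frac{77960}{3}} = \frac{2 \sqrt{58470}}{3}$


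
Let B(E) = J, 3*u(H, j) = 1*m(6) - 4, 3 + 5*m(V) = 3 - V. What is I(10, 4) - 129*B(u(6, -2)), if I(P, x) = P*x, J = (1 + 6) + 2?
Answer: -1121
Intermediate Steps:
m(V) = -V/5 (m(V) = -⅗ + (3 - V)/5 = -⅗ + (⅗ - V/5) = -V/5)
u(H, j) = -26/15 (u(H, j) = (1*(-⅕*6) - 4)/3 = (1*(-6/5) - 4)/3 = (-6/5 - 4)/3 = (⅓)*(-26/5) = -26/15)
J = 9 (J = 7 + 2 = 9)
B(E) = 9
I(10, 4) - 129*B(u(6, -2)) = 10*4 - 129*9 = 40 - 1161 = -1121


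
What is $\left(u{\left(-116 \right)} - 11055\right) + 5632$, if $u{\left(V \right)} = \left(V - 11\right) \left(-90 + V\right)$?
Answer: $20739$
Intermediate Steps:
$u{\left(V \right)} = \left(-90 + V\right) \left(-11 + V\right)$ ($u{\left(V \right)} = \left(-11 + V\right) \left(-90 + V\right) = \left(-90 + V\right) \left(-11 + V\right)$)
$\left(u{\left(-116 \right)} - 11055\right) + 5632 = \left(\left(990 + \left(-116\right)^{2} - -11716\right) - 11055\right) + 5632 = \left(\left(990 + 13456 + 11716\right) - 11055\right) + 5632 = \left(26162 - 11055\right) + 5632 = 15107 + 5632 = 20739$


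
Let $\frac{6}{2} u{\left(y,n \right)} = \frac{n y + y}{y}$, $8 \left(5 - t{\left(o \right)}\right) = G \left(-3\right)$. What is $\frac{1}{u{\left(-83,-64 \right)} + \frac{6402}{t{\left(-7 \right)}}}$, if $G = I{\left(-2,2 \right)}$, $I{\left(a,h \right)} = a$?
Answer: $\frac{17}{25251} \approx 0.00067324$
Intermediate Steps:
$G = -2$
$t{\left(o \right)} = \frac{17}{4}$ ($t{\left(o \right)} = 5 - \frac{\left(-2\right) \left(-3\right)}{8} = 5 - \frac{3}{4} = \frac{17}{4}$)
$u{\left(y,n \right)} = \frac{y + n y}{3 y}$ ($u{\left(y,n \right)} = \frac{\left(n y + y\right) \frac{1}{y}}{3} = \frac{\left(y + n y\right) \frac{1}{y}}{3} = \frac{\frac{1}{y} \left(y + n y\right)}{3} = \frac{y + n y}{3 y}$)
$\frac{1}{u{\left(-83,-64 \right)} + \frac{6402}{t{\left(-7 \right)}}} = \frac{1}{\left(\frac{1}{3} + \frac{1}{3} \left(-64\right)\right) + \frac{6402}{\frac{17}{4}}} = \frac{1}{\left(\frac{1}{3} - \frac{64}{3}\right) + 6402 \cdot \frac{4}{17}} = \frac{1}{-21 + \frac{25608}{17}} = \frac{1}{\frac{25251}{17}} = \frac{17}{25251}$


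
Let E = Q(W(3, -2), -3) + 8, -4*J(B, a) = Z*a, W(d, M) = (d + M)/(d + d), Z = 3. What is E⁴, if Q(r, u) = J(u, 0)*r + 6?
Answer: 38416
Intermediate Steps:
W(d, M) = (M + d)/(2*d) (W(d, M) = (M + d)/((2*d)) = (M + d)*(1/(2*d)) = (M + d)/(2*d))
J(B, a) = -3*a/4
Q(r, u) = 6 (Q(r, u) = (-¾*0)*r + 6 = 0*r + 6 = 0 + 6 = 6)
E = 14 (E = 6 + 8 = 14)
E⁴ = 14⁴ = 38416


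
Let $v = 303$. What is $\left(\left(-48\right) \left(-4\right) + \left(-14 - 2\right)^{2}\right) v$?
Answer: $135744$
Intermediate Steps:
$\left(\left(-48\right) \left(-4\right) + \left(-14 - 2\right)^{2}\right) v = \left(\left(-48\right) \left(-4\right) + \left(-14 - 2\right)^{2}\right) 303 = \left(192 + \left(-16\right)^{2}\right) 303 = \left(192 + 256\right) 303 = 448 \cdot 303 = 135744$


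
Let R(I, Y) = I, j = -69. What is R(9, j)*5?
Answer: 45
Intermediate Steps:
R(9, j)*5 = 9*5 = 45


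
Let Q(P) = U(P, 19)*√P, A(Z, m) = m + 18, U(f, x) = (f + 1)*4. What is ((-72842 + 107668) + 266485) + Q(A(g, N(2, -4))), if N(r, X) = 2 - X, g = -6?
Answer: 301311 + 200*√6 ≈ 3.0180e+5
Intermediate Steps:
U(f, x) = 4 + 4*f (U(f, x) = (1 + f)*4 = 4 + 4*f)
A(Z, m) = 18 + m
Q(P) = √P*(4 + 4*P) (Q(P) = (4 + 4*P)*√P = √P*(4 + 4*P))
((-72842 + 107668) + 266485) + Q(A(g, N(2, -4))) = ((-72842 + 107668) + 266485) + 4*√(18 + (2 - 1*(-4)))*(1 + (18 + (2 - 1*(-4)))) = (34826 + 266485) + 4*√(18 + (2 + 4))*(1 + (18 + (2 + 4))) = 301311 + 4*√(18 + 6)*(1 + (18 + 6)) = 301311 + 4*√24*(1 + 24) = 301311 + 4*(2*√6)*25 = 301311 + 200*√6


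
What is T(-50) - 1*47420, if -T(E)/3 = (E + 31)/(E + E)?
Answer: -4742057/100 ≈ -47421.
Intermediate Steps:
T(E) = -3*(31 + E)/(2*E) (T(E) = -3*(E + 31)/(E + E) = -3*(31 + E)/(2*E))
T(-50) - 1*47420 = (3/2)*(-31 - 1*(-50))/(-50) - 1*47420 = (3/2)*(-1/50)*(-31 + 50) - 47420 = (3/2)*(-1/50)*19 - 47420 = -57/100 - 47420 = -4742057/100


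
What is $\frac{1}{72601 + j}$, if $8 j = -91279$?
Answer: $\frac{8}{489529} \approx 1.6342 \cdot 10^{-5}$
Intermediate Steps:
$j = - \frac{91279}{8}$ ($j = \frac{1}{8} \left(-91279\right) = - \frac{91279}{8} \approx -11410.0$)
$\frac{1}{72601 + j} = \frac{1}{72601 - \frac{91279}{8}} = \frac{1}{\frac{489529}{8}} = \frac{8}{489529}$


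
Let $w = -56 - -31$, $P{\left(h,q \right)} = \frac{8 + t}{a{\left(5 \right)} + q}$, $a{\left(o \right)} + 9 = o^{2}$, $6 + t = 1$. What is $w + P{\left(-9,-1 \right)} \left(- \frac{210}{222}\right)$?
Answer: $- \frac{932}{37} \approx -25.189$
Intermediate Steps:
$t = -5$ ($t = -6 + 1 = -5$)
$a{\left(o \right)} = -9 + o^{2}$
$P{\left(h,q \right)} = \frac{3}{16 + q}$ ($P{\left(h,q \right)} = \frac{8 - 5}{\left(-9 + 5^{2}\right) + q} = \frac{3}{\left(-9 + 25\right) + q} = \frac{3}{16 + q}$)
$w = -25$ ($w = -56 + 31 = -25$)
$w + P{\left(-9,-1 \right)} \left(- \frac{210}{222}\right) = -25 + \frac{3}{16 - 1} \left(- \frac{210}{222}\right) = -25 + \frac{3}{15} \left(\left(-210\right) \frac{1}{222}\right) = -25 + 3 \cdot \frac{1}{15} \left(- \frac{35}{37}\right) = -25 + \frac{1}{5} \left(- \frac{35}{37}\right) = -25 - \frac{7}{37} = - \frac{932}{37}$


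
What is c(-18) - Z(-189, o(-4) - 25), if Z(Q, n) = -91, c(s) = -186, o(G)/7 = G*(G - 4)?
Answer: -95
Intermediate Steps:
o(G) = 7*G*(-4 + G) (o(G) = 7*(G*(G - 4)) = 7*(G*(-4 + G)) = 7*G*(-4 + G))
c(-18) - Z(-189, o(-4) - 25) = -186 - 1*(-91) = -186 + 91 = -95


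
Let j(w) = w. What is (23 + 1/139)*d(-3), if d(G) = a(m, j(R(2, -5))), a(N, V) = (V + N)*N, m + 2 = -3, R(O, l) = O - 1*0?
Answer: 47970/139 ≈ 345.11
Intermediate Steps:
R(O, l) = O (R(O, l) = O + 0 = O)
m = -5 (m = -2 - 3 = -5)
a(N, V) = N*(N + V) (a(N, V) = (N + V)*N = N*(N + V))
d(G) = 15 (d(G) = -5*(-5 + 2) = -5*(-3) = 15)
(23 + 1/139)*d(-3) = (23 + 1/139)*15 = (3198/139)*15 = 47970/139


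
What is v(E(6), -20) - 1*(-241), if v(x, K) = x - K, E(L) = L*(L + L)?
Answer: 333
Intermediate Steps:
E(L) = 2*L² (E(L) = L*(2*L) = 2*L²)
v(E(6), -20) - 1*(-241) = (2*6² - 1*(-20)) - 1*(-241) = (2*36 + 20) + 241 = (72 + 20) + 241 = 92 + 241 = 333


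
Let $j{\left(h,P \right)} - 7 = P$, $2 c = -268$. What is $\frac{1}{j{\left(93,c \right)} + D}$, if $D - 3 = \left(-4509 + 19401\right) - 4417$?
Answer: $\frac{1}{10351} \approx 9.6609 \cdot 10^{-5}$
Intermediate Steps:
$c = -134$ ($c = \frac{1}{2} \left(-268\right) = -134$)
$j{\left(h,P \right)} = 7 + P$
$D = 10478$ ($D = 3 + \left(\left(-4509 + 19401\right) - 4417\right) = 3 + \left(14892 - 4417\right) = 3 + 10475 = 10478$)
$\frac{1}{j{\left(93,c \right)} + D} = \frac{1}{\left(7 - 134\right) + 10478} = \frac{1}{-127 + 10478} = \frac{1}{10351}$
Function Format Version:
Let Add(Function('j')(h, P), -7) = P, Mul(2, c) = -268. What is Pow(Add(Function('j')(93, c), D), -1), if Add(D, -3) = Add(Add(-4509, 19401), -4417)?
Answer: Rational(1, 10351) ≈ 9.6609e-5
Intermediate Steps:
c = -134 (c = Mul(Rational(1, 2), -268) = -134)
Function('j')(h, P) = Add(7, P)
D = 10478 (D = Add(3, Add(Add(-4509, 19401), -4417)) = Add(3, Add(14892, -4417)) = Add(3, 10475) = 10478)
Pow(Add(Function('j')(93, c), D), -1) = Pow(Add(Add(7, -134), 10478), -1) = Pow(Add(-127, 10478), -1) = Pow(10351, -1) = Rational(1, 10351)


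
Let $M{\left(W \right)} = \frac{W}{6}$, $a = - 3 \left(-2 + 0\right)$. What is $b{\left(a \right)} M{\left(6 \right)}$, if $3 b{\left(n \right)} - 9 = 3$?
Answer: $4$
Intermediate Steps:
$a = 6$ ($a = \left(-3\right) \left(-2\right) = 6$)
$M{\left(W \right)} = \frac{W}{6}$ ($M{\left(W \right)} = W \frac{1}{6} = \frac{W}{6}$)
$b{\left(n \right)} = 4$ ($b{\left(n \right)} = 3 + \frac{1}{3} \cdot 3 = 3 + 1 = 4$)
$b{\left(a \right)} M{\left(6 \right)} = 4 \cdot \frac{1}{6} \cdot 6 = 4 \cdot 1 = 4$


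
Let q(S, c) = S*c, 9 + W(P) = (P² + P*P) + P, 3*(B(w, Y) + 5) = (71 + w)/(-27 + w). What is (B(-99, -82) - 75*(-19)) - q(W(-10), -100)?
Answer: 527042/27 ≈ 19520.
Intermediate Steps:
B(w, Y) = -5 + (71 + w)/(3*(-27 + w)) (B(w, Y) = -5 + ((71 + w)/(-27 + w))/3 = -5 + (71 + w)/(3*(-27 + w)))
W(P) = -9 + P + 2*P² (W(P) = -9 + ((P² + P*P) + P) = -9 + ((P² + P²) + P) = -9 + (2*P² + P) = -9 + (P + 2*P²) = -9 + P + 2*P²)
(B(-99, -82) - 75*(-19)) - q(W(-10), -100) = (14*(34 - 1*(-99))/(3*(-27 - 99)) - 75*(-19)) - (-9 - 10 + 2*(-10)²)*(-100) = ((14/3)*(34 + 99)/(-126) + 1425) - (-9 - 10 + 2*100)*(-100) = ((14/3)*(-1/126)*133 + 1425) - (-9 - 10 + 200)*(-100) = (-133/27 + 1425) - 181*(-100) = 38342/27 - 1*(-18100) = 38342/27 + 18100 = 527042/27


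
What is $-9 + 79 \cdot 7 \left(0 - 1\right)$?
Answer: $-562$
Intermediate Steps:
$-9 + 79 \cdot 7 \left(0 - 1\right) = -9 + 79 \cdot 7 \left(-1\right) = -9 + 79 \left(-7\right) = -9 - 553 = -562$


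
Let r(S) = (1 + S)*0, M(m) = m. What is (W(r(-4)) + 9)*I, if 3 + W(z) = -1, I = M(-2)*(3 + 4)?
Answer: -70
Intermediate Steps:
I = -14 (I = -2*(3 + 4) = -2*7 = -14)
r(S) = 0
W(z) = -4 (W(z) = -3 - 1 = -4)
(W(r(-4)) + 9)*I = (-4 + 9)*(-14) = 5*(-14) = -70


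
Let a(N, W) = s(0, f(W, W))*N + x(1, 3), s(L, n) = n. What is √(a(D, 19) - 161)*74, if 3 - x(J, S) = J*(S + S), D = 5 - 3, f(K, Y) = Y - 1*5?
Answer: 148*I*√34 ≈ 862.98*I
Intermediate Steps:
f(K, Y) = -5 + Y (f(K, Y) = Y - 5 = -5 + Y)
D = 2
x(J, S) = 3 - 2*J*S (x(J, S) = 3 - J*(S + S) = 3 - J*2*S = 3 - 2*J*S)
a(N, W) = -3 + N*(-5 + W) (a(N, W) = (-5 + W)*N + (3 - 2*1*3) = N*(-5 + W) + (3 - 6) = N*(-5 + W) - 3 = -3 + N*(-5 + W))
√(a(D, 19) - 161)*74 = √((-3 + 2*(-5 + 19)) - 161)*74 = √((-3 + 2*14) - 161)*74 = √((-3 + 28) - 161)*74 = √(25 - 161)*74 = √(-136)*74 = (2*I*√34)*74 = 148*I*√34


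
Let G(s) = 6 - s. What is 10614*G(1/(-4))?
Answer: 132675/2 ≈ 66338.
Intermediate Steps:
10614*G(1/(-4)) = 10614*(6 - 1/(-4)) = 10614*(6 - 1*(-1/4)) = 10614*(6 + 1/4) = 10614*(25/4) = 132675/2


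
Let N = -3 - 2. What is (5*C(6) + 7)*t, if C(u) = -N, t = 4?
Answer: 128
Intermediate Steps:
N = -5 (N = -3 - 1*2 = -3 - 2 = -5)
C(u) = 5 (C(u) = -1*(-5) = 5)
(5*C(6) + 7)*t = (5*5 + 7)*4 = (25 + 7)*4 = 32*4 = 128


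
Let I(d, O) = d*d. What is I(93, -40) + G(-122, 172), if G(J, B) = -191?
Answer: 8458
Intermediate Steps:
I(d, O) = d**2
I(93, -40) + G(-122, 172) = 93**2 - 191 = 8649 - 191 = 8458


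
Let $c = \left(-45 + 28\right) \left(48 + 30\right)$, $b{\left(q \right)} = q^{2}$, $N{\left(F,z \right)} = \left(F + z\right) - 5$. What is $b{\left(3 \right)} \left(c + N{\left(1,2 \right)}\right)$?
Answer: $-11952$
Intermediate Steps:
$N{\left(F,z \right)} = -5 + F + z$
$c = -1326$ ($c = \left(-17\right) 78 = -1326$)
$b{\left(3 \right)} \left(c + N{\left(1,2 \right)}\right) = 3^{2} \left(-1326 + \left(-5 + 1 + 2\right)\right) = 9 \left(-1326 - 2\right) = 9 \left(-1328\right) = -11952$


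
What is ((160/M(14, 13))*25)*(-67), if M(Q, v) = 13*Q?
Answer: -134000/91 ≈ -1472.5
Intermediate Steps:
((160/M(14, 13))*25)*(-67) = ((160/((13*14)))*25)*(-67) = ((160/182)*25)*(-67) = ((160*(1/182))*25)*(-67) = ((80/91)*25)*(-67) = (2000/91)*(-67) = -134000/91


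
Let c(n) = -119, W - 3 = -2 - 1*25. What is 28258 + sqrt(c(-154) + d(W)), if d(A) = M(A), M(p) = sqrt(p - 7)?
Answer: 28258 + sqrt(-119 + I*sqrt(31)) ≈ 28258.0 + 10.912*I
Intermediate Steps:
W = -24 (W = 3 + (-2 - 1*25) = 3 + (-2 - 25) = 3 - 27 = -24)
M(p) = sqrt(-7 + p)
d(A) = sqrt(-7 + A)
28258 + sqrt(c(-154) + d(W)) = 28258 + sqrt(-119 + sqrt(-7 - 24)) = 28258 + sqrt(-119 + sqrt(-31)) = 28258 + sqrt(-119 + I*sqrt(31))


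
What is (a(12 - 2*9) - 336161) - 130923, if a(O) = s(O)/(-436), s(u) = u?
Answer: -101824309/218 ≈ -4.6708e+5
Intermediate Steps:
a(O) = -O/436 (a(O) = O/(-436) = O*(-1/436) = -O/436)
(a(12 - 2*9) - 336161) - 130923 = (-(12 - 2*9)/436 - 336161) - 130923 = (-(12 - 18)/436 - 336161) - 130923 = (-1/436*(-6) - 336161) - 130923 = (3/218 - 336161) - 130923 = -73283095/218 - 130923 = -101824309/218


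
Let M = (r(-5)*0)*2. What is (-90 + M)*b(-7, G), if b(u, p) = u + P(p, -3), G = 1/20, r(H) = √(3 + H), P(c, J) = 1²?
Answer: 540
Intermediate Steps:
P(c, J) = 1
G = 1/20 (G = 1*(1/20) = 1/20 ≈ 0.050000)
b(u, p) = 1 + u (b(u, p) = u + 1 = 1 + u)
M = 0 (M = (√(3 - 5)*0)*2 = (√(-2)*0)*2 = ((I*√2)*0)*2 = 0*2 = 0)
(-90 + M)*b(-7, G) = (-90 + 0)*(1 - 7) = -90*(-6) = 540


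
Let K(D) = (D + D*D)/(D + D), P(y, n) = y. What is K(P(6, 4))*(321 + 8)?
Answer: 2303/2 ≈ 1151.5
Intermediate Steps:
K(D) = (D + D**2)/(2*D) (K(D) = (D + D**2)/((2*D)) = (D + D**2)*(1/(2*D)) = (D + D**2)/(2*D))
K(P(6, 4))*(321 + 8) = (1/2 + (1/2)*6)*(321 + 8) = (1/2 + 3)*329 = (7/2)*329 = 2303/2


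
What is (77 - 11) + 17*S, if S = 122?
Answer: 2140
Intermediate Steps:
(77 - 11) + 17*S = (77 - 11) + 17*122 = 66 + 2074 = 2140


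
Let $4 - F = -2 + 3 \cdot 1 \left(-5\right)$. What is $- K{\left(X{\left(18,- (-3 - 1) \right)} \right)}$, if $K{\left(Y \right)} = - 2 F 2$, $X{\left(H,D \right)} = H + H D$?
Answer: $84$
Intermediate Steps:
$F = 21$ ($F = 4 - \left(-2 + 3 \cdot 1 \left(-5\right)\right) = 4 - \left(-2 + 3 \left(-5\right)\right) = 4 - \left(-2 - 15\right) = 4 - -17 = 4 + 17 = 21$)
$X{\left(H,D \right)} = H + D H$
$K{\left(Y \right)} = -84$ ($K{\left(Y \right)} = \left(-2\right) 21 \cdot 2 = \left(-42\right) 2 = -84$)
$- K{\left(X{\left(18,- (-3 - 1) \right)} \right)} = \left(-1\right) \left(-84\right) = 84$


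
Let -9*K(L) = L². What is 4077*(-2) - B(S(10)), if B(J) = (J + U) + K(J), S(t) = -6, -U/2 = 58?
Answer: -8028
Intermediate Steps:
U = -116 (U = -2*58 = -116)
K(L) = -L²/9
B(J) = -116 + J - J²/9 (B(J) = (J - 116) - J²/9 = (-116 + J) - J²/9 = -116 + J - J²/9)
4077*(-2) - B(S(10)) = 4077*(-2) - (-116 - 6 - ⅑*(-6)²) = -8154 - (-116 - 6 - ⅑*36) = -8154 - (-116 - 6 - 4) = -8154 - 1*(-126) = -8154 + 126 = -8028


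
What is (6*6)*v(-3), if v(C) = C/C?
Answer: 36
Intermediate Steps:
v(C) = 1
(6*6)*v(-3) = (6*6)*1 = 36*1 = 36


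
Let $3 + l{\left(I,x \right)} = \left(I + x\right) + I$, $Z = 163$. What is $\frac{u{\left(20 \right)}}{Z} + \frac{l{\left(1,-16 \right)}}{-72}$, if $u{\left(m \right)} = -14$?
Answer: $\frac{1763}{11736} \approx 0.15022$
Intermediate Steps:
$l{\left(I,x \right)} = -3 + x + 2 I$ ($l{\left(I,x \right)} = -3 + \left(\left(I + x\right) + I\right) = -3 + \left(x + 2 I\right) = -3 + x + 2 I$)
$\frac{u{\left(20 \right)}}{Z} + \frac{l{\left(1,-16 \right)}}{-72} = - \frac{14}{163} + \frac{-3 - 16 + 2 \cdot 1}{-72} = \left(-14\right) \frac{1}{163} + \left(-3 - 16 + 2\right) \left(- \frac{1}{72}\right) = - \frac{14}{163} - - \frac{17}{72} = - \frac{14}{163} + \frac{17}{72} = \frac{1763}{11736}$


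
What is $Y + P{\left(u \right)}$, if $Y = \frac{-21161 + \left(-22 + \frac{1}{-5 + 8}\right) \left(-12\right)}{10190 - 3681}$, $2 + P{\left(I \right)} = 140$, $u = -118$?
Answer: $\frac{877341}{6509} \approx 134.79$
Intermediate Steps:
$P{\left(I \right)} = 138$ ($P{\left(I \right)} = -2 + 140 = 138$)
$Y = - \frac{20901}{6509}$ ($Y = \frac{-21161 + \left(-22 + \frac{1}{3}\right) \left(-12\right)}{6509} = \left(-21161 + \left(-22 + \frac{1}{3}\right) \left(-12\right)\right) \frac{1}{6509} = \left(-21161 - -260\right) \frac{1}{6509} = \left(-21161 + 260\right) \frac{1}{6509} = \left(-20901\right) \frac{1}{6509} = - \frac{20901}{6509} \approx -3.2111$)
$Y + P{\left(u \right)} = - \frac{20901}{6509} + 138 = \frac{877341}{6509}$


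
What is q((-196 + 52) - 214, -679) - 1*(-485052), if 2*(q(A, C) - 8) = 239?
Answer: 970359/2 ≈ 4.8518e+5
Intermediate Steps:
q(A, C) = 255/2 (q(A, C) = 8 + (1/2)*239 = 8 + 239/2 = 255/2)
q((-196 + 52) - 214, -679) - 1*(-485052) = 255/2 - 1*(-485052) = 255/2 + 485052 = 970359/2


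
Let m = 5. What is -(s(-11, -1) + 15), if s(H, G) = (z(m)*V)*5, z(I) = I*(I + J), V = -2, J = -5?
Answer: -15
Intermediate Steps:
z(I) = I*(-5 + I) (z(I) = I*(I - 5) = I*(-5 + I))
s(H, G) = 0 (s(H, G) = ((5*(-5 + 5))*(-2))*5 = ((5*0)*(-2))*5 = (0*(-2))*5 = 0*5 = 0)
-(s(-11, -1) + 15) = -(0 + 15) = -1*15 = -15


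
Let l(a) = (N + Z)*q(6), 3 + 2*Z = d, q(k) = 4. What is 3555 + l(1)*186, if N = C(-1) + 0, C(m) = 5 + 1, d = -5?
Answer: 5043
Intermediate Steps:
Z = -4 (Z = -3/2 + (½)*(-5) = -3/2 - 5/2 = -4)
C(m) = 6
N = 6 (N = 6 + 0 = 6)
l(a) = 8 (l(a) = (6 - 4)*4 = 2*4 = 8)
3555 + l(1)*186 = 3555 + 8*186 = 3555 + 1488 = 5043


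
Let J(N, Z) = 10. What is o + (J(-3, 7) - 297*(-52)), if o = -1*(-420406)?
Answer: 435860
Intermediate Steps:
o = 420406
o + (J(-3, 7) - 297*(-52)) = 420406 + (10 - 297*(-52)) = 420406 + (10 + 15444) = 420406 + 15454 = 435860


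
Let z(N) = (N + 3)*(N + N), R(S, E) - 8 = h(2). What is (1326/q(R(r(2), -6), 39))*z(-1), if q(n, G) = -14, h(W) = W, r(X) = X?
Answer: 2652/7 ≈ 378.86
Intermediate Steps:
R(S, E) = 10 (R(S, E) = 8 + 2 = 10)
z(N) = 2*N*(3 + N) (z(N) = (3 + N)*(2*N) = 2*N*(3 + N))
(1326/q(R(r(2), -6), 39))*z(-1) = (1326/(-14))*(2*(-1)*(3 - 1)) = (1326*(-1/14))*(2*(-1)*2) = -663/7*(-4) = 2652/7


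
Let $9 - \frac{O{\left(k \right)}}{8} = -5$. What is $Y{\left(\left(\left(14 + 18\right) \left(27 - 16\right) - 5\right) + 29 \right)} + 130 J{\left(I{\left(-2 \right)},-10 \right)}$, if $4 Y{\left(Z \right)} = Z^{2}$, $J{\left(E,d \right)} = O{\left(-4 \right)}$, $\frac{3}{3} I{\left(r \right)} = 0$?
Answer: $49904$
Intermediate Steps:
$O{\left(k \right)} = 112$ ($O{\left(k \right)} = 72 - -40 = 72 + 40 = 112$)
$I{\left(r \right)} = 0$
$J{\left(E,d \right)} = 112$
$Y{\left(Z \right)} = \frac{Z^{2}}{4}$
$Y{\left(\left(\left(14 + 18\right) \left(27 - 16\right) - 5\right) + 29 \right)} + 130 J{\left(I{\left(-2 \right)},-10 \right)} = \frac{\left(\left(\left(14 + 18\right) \left(27 - 16\right) - 5\right) + 29\right)^{2}}{4} + 130 \cdot 112 = \frac{\left(\left(32 \cdot 11 - 5\right) + 29\right)^{2}}{4} + 14560 = \frac{\left(\left(352 - 5\right) + 29\right)^{2}}{4} + 14560 = \frac{\left(347 + 29\right)^{2}}{4} + 14560 = \frac{376^{2}}{4} + 14560 = \frac{1}{4} \cdot 141376 + 14560 = 35344 + 14560 = 49904$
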